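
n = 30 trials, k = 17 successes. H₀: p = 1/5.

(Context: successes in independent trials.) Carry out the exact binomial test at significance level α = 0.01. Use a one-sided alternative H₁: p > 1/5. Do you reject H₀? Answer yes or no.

reject H₀: yes

Exact binomial: n=30, k=17, p₀=1/5=0.2000
P(X≥17) from Σ C(n,i)·p₀^i·(1−p₀)^(n−i)
p-value (one-sided, H₁ greater) = 0.00001
At α=0.01: p < α → reject H₀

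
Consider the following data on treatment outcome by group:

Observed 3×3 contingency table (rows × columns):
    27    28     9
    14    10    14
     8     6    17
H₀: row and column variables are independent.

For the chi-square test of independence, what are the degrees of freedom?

degrees of freedom = 4

df = (r−1)(c−1) = (3−1)·(3−1) = 4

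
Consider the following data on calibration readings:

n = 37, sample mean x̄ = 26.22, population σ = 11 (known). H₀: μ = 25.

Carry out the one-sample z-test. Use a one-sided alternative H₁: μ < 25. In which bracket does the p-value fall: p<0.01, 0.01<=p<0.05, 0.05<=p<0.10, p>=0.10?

SE = σ/√n = 11/√37 = 1.8084
z = (x̄−μ₀)/SE = (26.22−25)/1.8084 = 0.6746
p-value (one-sided, H₁ less) = 0.75005
→ bracket: p>=0.10

p-value bracket: p>=0.10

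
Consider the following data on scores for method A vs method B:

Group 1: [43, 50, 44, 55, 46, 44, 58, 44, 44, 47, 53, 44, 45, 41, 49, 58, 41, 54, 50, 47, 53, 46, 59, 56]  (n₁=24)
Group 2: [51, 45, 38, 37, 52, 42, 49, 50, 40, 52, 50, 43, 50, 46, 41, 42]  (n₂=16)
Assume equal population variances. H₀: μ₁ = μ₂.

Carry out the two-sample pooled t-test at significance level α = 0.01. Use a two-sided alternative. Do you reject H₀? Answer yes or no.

x̄₁=48.792, s₁=5.657, n₁=24
x̄₂=45.500, s₂=5.151, n₂=16
s_p² = [23·5.657² + 15·5.151²]/38 = 29.8410
SE = √(s_p²·(1/24+1/16)) = 1.7631
t = (48.792−45.500)/1.7631 = 1.8670
df = 38
p-value (two-sided) = 0.06963
At α=0.01: p ≥ α → fail to reject H₀

reject H₀: no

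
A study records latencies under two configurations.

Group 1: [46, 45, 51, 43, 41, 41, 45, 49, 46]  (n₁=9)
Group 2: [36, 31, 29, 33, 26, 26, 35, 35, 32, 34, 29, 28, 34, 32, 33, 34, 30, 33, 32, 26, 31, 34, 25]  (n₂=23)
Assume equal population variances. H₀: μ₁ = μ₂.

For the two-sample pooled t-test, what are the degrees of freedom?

degrees of freedom = 30

df = n₁ + n₂ − 2 = 9 + 23 − 2 = 30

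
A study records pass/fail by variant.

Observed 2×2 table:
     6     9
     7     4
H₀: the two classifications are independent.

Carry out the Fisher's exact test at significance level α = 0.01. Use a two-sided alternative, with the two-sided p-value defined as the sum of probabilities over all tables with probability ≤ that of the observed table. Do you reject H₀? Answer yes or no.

reject H₀: no

Margins: r₁=15, r₂=11, c₁=13, c₂=13, n=26
p_obs = C(15,6)·C(11,7)/C(26,13); sum pmf over tables with pmf ≤ p_obs
p-value (two-sided) = 0.42831
At α=0.01: p ≥ α → fail to reject H₀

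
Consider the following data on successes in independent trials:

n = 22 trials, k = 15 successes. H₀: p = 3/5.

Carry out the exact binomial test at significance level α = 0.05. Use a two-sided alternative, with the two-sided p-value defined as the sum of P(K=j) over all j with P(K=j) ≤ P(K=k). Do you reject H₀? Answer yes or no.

reject H₀: no

Exact binomial: n=22, k=15, p₀=3/5=0.6000
P(X=j) = C(n,j)·p₀^j·(1−p₀)^(n−j); p = Σ P(X=j) over j with P(X=j) ≤ P(X=15)
p-value (two-sided) = 0.51787
At α=0.05: p ≥ α → fail to reject H₀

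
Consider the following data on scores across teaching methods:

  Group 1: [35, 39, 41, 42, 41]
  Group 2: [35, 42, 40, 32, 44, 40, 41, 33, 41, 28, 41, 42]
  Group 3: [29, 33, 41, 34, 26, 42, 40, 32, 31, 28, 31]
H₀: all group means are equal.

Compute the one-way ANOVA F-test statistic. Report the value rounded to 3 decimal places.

test statistic = 4.045

Group means [39.60, 38.25, 33.36], grand mean 36.571
SSB = Σnᵢ(x̄ᵢ−x̄)² = 192.862; SSW = ΣΣ(x−x̄ᵢ)² = 595.995
MSB = 192.862/2 = 96.4308; MSW = 595.995/25 = 23.8398
F = MSB/MSW = 4.0449
df = (2, 25)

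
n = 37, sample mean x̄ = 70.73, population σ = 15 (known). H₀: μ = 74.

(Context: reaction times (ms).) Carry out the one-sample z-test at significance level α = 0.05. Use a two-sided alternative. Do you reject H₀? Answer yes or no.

reject H₀: no

SE = σ/√n = 15/√37 = 2.4660
z = (x̄−μ₀)/SE = (70.73−74)/2.4660 = -1.3260
p-value (two-sided) = 0.18483
At α=0.05: p ≥ α → fail to reject H₀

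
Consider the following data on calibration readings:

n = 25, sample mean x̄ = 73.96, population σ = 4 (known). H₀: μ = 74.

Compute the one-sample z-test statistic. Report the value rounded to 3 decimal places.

test statistic = -0.050

SE = σ/√n = 4/√25 = 0.8000
z = (x̄−μ₀)/SE = (73.96−74)/0.8000 = -0.0500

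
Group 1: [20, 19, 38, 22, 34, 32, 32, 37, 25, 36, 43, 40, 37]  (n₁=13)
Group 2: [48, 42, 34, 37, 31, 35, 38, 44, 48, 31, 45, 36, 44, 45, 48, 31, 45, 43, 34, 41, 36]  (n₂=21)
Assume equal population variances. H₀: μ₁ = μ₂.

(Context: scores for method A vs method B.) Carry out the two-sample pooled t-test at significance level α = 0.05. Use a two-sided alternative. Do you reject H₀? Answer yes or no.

reject H₀: yes

x̄₁=31.923, s₁=7.921, n₁=13
x̄₂=39.810, s₂=5.904, n₂=21
s_p² = [12·7.921² + 20·5.904²]/32 = 45.3175
SE = √(s_p²·(1/13+1/21)) = 2.3757
t = (31.923−39.810)/2.3757 = -3.3196
df = 32
p-value (two-sided) = 0.00226
At α=0.05: p < α → reject H₀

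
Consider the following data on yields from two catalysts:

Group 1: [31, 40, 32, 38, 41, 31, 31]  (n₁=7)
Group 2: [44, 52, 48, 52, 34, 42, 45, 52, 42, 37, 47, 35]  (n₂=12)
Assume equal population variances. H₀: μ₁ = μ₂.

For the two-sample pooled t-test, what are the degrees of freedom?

degrees of freedom = 17

df = n₁ + n₂ − 2 = 7 + 12 − 2 = 17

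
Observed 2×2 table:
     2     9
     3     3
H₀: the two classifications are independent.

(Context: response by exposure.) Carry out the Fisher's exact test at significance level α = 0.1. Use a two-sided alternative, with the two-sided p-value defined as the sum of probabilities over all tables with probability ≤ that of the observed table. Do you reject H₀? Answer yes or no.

Margins: r₁=11, r₂=6, c₁=5, c₂=12, n=17
p_obs = C(11,2)·C(6,3)/C(17,5); sum pmf over tables with pmf ≤ p_obs
p-value (two-sided) = 0.28006
At α=0.1: p ≥ α → fail to reject H₀

reject H₀: no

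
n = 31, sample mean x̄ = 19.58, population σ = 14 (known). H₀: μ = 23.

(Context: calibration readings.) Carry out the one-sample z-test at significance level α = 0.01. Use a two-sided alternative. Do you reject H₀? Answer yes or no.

reject H₀: no

SE = σ/√n = 14/√31 = 2.5145
z = (x̄−μ₀)/SE = (19.58−23)/2.5145 = -1.3601
p-value (two-sided) = 0.17379
At α=0.01: p ≥ α → fail to reject H₀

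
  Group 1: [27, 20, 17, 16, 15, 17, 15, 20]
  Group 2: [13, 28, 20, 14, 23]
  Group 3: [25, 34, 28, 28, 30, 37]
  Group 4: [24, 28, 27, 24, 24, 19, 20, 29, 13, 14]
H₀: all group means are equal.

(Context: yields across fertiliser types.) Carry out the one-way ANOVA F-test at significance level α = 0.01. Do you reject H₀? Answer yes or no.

reject H₀: yes

Group means [18.38, 19.60, 30.33, 22.20], grand mean 22.379
SSB = Σnᵢ(x̄ᵢ−x̄)² = 546.819; SSW = ΣΣ(x−x̄ᵢ)² = 646.008
MSB = 546.819/3 = 182.2731; MSW = 646.008/25 = 25.8403
F = MSB/MSW = 7.0538
df = (3, 25)
p-value (upper-tail) = 0.00136
At α=0.01: p < α → reject H₀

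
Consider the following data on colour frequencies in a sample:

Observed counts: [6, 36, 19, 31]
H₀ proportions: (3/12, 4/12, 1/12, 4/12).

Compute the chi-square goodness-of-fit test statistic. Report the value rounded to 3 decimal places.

test statistic = 30.250

n = 92; E_i = n·p_i = [23.00, 30.67, 7.67, 30.67]
χ² = (6−23.00)²/23.00 + (36−30.67)²/30.67 + (19−7.67)²/7.67 + (31−30.67)²/30.67 = 30.2500
df = 3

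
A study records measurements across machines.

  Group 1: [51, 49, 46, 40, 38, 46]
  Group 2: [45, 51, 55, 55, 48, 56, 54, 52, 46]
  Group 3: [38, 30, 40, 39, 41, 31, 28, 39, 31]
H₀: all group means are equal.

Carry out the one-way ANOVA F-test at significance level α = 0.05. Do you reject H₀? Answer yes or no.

reject H₀: yes

Group means [45.00, 51.33, 35.22], grand mean 43.708
SSB = Σnᵢ(x̄ᵢ−x̄)² = 1181.403; SSW = ΣΣ(x−x̄ᵢ)² = 471.556
MSB = 1181.403/2 = 590.7014; MSW = 471.556/21 = 22.4550
F = MSB/MSW = 26.3060
df = (2, 21)
p-value (upper-tail) = 0.00000
At α=0.05: p < α → reject H₀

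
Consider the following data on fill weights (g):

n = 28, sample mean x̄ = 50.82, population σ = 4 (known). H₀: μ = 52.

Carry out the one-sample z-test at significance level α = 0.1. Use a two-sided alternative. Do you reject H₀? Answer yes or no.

SE = σ/√n = 4/√28 = 0.7559
z = (x̄−μ₀)/SE = (50.82−52)/0.7559 = -1.5610
p-value (two-sided) = 0.11853
At α=0.1: p ≥ α → fail to reject H₀

reject H₀: no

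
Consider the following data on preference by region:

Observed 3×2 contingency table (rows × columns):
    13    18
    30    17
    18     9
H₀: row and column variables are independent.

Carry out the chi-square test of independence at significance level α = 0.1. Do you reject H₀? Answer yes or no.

reject H₀: yes

Row totals [31, 47, 27], col totals [61, 44], n=105
χ² = (13−18.01)²/18.01 + (18−12.99)²/12.99 + (30−27.30)²/27.30 + (17−19.70)²/19.70 + (18−15.69)²/15.69 + (9−11.31)²/11.31 = 4.7750
df = 2
p-value (upper-tail) = 0.09186
At α=0.1: p < α → reject H₀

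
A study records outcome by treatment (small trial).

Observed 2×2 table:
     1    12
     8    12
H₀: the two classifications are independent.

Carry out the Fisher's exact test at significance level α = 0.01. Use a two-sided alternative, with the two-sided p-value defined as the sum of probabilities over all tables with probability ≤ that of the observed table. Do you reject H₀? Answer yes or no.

Margins: r₁=13, r₂=20, c₁=9, c₂=24, n=33
p_obs = C(13,1)·C(20,8)/C(33,9); sum pmf over tables with pmf ≤ p_obs
p-value (two-sided) = 0.05596
At α=0.01: p ≥ α → fail to reject H₀

reject H₀: no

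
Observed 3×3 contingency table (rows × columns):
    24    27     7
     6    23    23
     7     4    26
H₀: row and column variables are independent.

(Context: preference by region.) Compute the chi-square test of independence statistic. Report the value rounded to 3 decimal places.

Row totals [58, 52, 37], col totals [37, 54, 56], n=147
χ² = (24−14.60)²/14.60 + (27−21.31)²/21.31 + (7−22.10)²/22.10 + (6−13.09)²/13.09 + (23−19.10)²/19.10 + (23−19.81)²/19.81 + (7−9.31)²/9.31 + (4−13.59)²/13.59 + (26−14.10)²/14.10 = 40.4353
df = 4

test statistic = 40.435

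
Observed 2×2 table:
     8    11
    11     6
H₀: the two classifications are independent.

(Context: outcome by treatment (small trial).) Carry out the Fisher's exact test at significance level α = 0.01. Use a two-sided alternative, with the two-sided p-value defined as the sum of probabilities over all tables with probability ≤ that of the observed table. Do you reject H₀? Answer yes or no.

reject H₀: no

Margins: r₁=19, r₂=17, c₁=19, c₂=17, n=36
p_obs = C(19,8)·C(17,11)/C(36,19); sum pmf over tables with pmf ≤ p_obs
p-value (two-sided) = 0.20214
At α=0.01: p ≥ α → fail to reject H₀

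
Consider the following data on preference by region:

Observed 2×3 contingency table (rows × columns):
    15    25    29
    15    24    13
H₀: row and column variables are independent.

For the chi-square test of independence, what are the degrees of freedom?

degrees of freedom = 2

df = (r−1)(c−1) = (2−1)·(3−1) = 2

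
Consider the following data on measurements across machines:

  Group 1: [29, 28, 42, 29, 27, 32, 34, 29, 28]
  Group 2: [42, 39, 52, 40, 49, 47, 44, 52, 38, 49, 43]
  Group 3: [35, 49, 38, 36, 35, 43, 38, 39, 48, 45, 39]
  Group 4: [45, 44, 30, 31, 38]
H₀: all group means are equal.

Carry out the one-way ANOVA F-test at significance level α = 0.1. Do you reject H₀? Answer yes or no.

Group means [30.89, 45.00, 40.45, 37.60], grand mean 39.056
SSB = Σnᵢ(x̄ᵢ−x̄)² = 1021.073; SSW = ΣΣ(x−x̄ᵢ)² = 884.816
MSB = 1021.073/3 = 340.3576; MSW = 884.816/32 = 27.6505
F = MSB/MSW = 12.3093
df = (3, 32)
p-value (upper-tail) = 0.00002
At α=0.1: p < α → reject H₀

reject H₀: yes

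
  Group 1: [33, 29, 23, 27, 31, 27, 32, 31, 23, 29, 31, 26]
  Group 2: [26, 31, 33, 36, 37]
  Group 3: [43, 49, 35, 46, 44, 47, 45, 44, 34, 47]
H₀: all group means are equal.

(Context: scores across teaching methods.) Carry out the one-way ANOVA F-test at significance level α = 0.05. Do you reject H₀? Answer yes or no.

reject H₀: yes

Group means [28.50, 32.60, 43.40], grand mean 34.778
SSB = Σnᵢ(x̄ᵢ−x̄)² = 1240.067; SSW = ΣΣ(x−x̄ᵢ)² = 426.600
MSB = 1240.067/2 = 620.0333; MSW = 426.600/24 = 17.7750
F = MSB/MSW = 34.8823
df = (2, 24)
p-value (upper-tail) = 0.00000
At α=0.05: p < α → reject H₀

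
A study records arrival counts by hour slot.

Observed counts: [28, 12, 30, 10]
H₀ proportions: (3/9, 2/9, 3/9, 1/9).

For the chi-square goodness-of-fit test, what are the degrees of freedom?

degrees of freedom = 3

df = k − 1 = 4 − 1 = 3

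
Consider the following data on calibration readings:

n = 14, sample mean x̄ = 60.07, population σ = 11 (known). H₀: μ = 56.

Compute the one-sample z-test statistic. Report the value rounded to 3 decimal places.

test statistic = 1.384

SE = σ/√n = 11/√14 = 2.9399
z = (x̄−μ₀)/SE = (60.07−56)/2.9399 = 1.3844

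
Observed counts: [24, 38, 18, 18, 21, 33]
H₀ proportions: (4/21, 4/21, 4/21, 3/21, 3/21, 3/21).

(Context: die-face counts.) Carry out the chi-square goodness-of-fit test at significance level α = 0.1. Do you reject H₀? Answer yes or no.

reject H₀: yes

n = 152; E_i = n·p_i = [28.95, 28.95, 28.95, 21.71, 21.71, 21.71]
χ² = (24−28.95)²/28.95 + (38−28.95)²/28.95 + (18−28.95)²/28.95 + (18−21.71)²/21.71 + (21−21.71)²/21.71 + (33−21.71)²/21.71 = 14.3421
df = 5
p-value (upper-tail) = 0.01358
At α=0.1: p < α → reject H₀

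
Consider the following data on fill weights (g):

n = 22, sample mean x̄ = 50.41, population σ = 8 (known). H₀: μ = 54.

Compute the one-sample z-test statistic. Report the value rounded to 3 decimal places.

test statistic = -2.105

SE = σ/√n = 8/√22 = 1.7056
z = (x̄−μ₀)/SE = (50.41−54)/1.7056 = -2.1048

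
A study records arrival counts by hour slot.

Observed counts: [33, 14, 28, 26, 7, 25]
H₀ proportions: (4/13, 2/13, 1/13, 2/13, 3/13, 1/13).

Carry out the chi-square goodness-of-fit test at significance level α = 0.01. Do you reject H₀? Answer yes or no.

n = 133; E_i = n·p_i = [40.92, 20.46, 10.23, 20.46, 30.69, 10.23]
χ² = (33−40.92)²/40.92 + (14−20.46)²/20.46 + (28−10.23)²/10.23 + (26−20.46)²/20.46 + (7−30.69)²/30.69 + (25−10.23)²/10.23 = 75.5457
df = 5
p-value (upper-tail) = 0.00000
At α=0.01: p < α → reject H₀

reject H₀: yes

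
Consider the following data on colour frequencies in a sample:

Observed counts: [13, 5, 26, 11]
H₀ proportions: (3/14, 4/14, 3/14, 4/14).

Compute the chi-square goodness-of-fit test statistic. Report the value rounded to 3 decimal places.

test statistic = 25.988

n = 55; E_i = n·p_i = [11.79, 15.71, 11.79, 15.71]
χ² = (13−11.79)²/11.79 + (5−15.71)²/15.71 + (26−11.79)²/11.79 + (11−15.71)²/15.71 = 25.9879
df = 3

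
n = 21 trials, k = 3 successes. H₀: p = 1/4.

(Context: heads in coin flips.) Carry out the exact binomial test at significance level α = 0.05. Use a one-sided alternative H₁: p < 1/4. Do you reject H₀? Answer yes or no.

Exact binomial: n=21, k=3, p₀=1/4=0.2500
P(X≤3) from Σ C(n,i)·p₀^i·(1−p₀)^(n−i)
p-value (one-sided, H₁ less) = 0.19168
At α=0.05: p ≥ α → fail to reject H₀

reject H₀: no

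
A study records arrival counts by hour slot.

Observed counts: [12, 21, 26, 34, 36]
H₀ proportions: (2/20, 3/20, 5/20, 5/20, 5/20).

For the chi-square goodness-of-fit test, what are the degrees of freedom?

degrees of freedom = 4

df = k − 1 = 5 − 1 = 4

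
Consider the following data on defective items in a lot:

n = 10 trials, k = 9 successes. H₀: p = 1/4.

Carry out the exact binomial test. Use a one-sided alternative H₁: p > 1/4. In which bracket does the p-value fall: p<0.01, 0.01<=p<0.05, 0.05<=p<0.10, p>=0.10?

p-value bracket: p<0.01

Exact binomial: n=10, k=9, p₀=1/4=0.2500
P(X≥9) from Σ C(n,i)·p₀^i·(1−p₀)^(n−i)
p-value (one-sided, H₁ greater) = 0.00003
→ bracket: p<0.01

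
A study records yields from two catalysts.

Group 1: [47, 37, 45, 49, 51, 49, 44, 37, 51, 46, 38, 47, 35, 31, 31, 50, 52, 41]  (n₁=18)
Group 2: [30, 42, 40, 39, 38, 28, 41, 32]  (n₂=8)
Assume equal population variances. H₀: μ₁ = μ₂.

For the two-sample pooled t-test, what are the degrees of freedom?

degrees of freedom = 24

df = n₁ + n₂ − 2 = 18 + 8 − 2 = 24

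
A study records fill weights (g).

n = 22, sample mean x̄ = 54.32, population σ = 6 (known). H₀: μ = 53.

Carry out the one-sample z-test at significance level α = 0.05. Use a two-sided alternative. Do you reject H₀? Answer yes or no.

SE = σ/√n = 6/√22 = 1.2792
z = (x̄−μ₀)/SE = (54.32−53)/1.2792 = 1.0319
p-value (two-sided) = 0.30212
At α=0.05: p ≥ α → fail to reject H₀

reject H₀: no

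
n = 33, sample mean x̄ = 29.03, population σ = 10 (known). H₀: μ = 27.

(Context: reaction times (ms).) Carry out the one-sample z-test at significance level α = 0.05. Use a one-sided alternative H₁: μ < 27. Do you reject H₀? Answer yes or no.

reject H₀: no

SE = σ/√n = 10/√33 = 1.7408
z = (x̄−μ₀)/SE = (29.03−27)/1.7408 = 1.1661
p-value (one-sided, H₁ less) = 0.87822
At α=0.05: p ≥ α → fail to reject H₀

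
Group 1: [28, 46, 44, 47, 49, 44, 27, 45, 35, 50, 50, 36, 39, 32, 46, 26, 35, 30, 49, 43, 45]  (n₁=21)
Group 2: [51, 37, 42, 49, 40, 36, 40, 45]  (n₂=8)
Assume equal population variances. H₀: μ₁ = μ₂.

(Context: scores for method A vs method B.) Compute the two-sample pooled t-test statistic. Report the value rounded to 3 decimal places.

test statistic = -0.711

x̄₁=40.286, s₁=8.100, n₁=21
x̄₂=42.500, s₂=5.425, n₂=8
s_p² = [20·8.100² + 7·5.425²]/27 = 56.2328
SE = √(s_p²·(1/21+1/8)) = 3.1156
t = (40.286−42.500)/3.1156 = -0.7107
df = 27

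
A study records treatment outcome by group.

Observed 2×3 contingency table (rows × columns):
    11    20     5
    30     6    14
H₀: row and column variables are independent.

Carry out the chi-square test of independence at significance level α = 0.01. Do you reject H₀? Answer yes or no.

Row totals [36, 50], col totals [41, 26, 19], n=86
χ² = (11−17.16)²/17.16 + (20−10.88)²/10.88 + (5−7.95)²/7.95 + (30−23.84)²/23.84 + (6−15.12)²/15.12 + (14−11.05)²/11.05 = 18.8263
df = 2
p-value (upper-tail) = 0.00008
At α=0.01: p < α → reject H₀

reject H₀: yes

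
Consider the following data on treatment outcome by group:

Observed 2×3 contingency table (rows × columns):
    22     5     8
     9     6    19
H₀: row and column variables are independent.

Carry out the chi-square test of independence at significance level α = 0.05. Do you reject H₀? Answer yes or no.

reject H₀: yes

Row totals [35, 34], col totals [31, 11, 27], n=69
χ² = (22−15.72)²/15.72 + (5−5.58)²/5.58 + (8−13.70)²/13.70 + (9−15.28)²/15.28 + (6−5.42)²/5.42 + (19−13.30)²/13.30 = 10.0116
df = 2
p-value (upper-tail) = 0.00670
At α=0.05: p < α → reject H₀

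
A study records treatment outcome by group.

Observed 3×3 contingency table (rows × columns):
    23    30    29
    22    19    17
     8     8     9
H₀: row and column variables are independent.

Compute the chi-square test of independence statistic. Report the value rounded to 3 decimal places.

Row totals [82, 58, 25], col totals [53, 57, 55], n=165
χ² = (23−26.34)²/26.34 + (30−28.33)²/28.33 + (29−27.33)²/27.33 + (22−18.63)²/18.63 + (19−20.04)²/20.04 + (17−19.33)²/19.33 + (8−8.03)²/8.03 + (8−8.64)²/8.64 + (9−8.33)²/8.33 = 1.6688
df = 4

test statistic = 1.669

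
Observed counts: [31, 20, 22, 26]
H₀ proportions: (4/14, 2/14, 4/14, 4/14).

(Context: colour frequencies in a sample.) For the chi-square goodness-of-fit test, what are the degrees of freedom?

degrees of freedom = 3

df = k − 1 = 4 − 1 = 3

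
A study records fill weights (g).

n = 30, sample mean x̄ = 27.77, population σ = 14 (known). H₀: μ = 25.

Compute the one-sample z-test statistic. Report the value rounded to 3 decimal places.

SE = σ/√n = 14/√30 = 2.5560
z = (x̄−μ₀)/SE = (27.77−25)/2.5560 = 1.0837

test statistic = 1.084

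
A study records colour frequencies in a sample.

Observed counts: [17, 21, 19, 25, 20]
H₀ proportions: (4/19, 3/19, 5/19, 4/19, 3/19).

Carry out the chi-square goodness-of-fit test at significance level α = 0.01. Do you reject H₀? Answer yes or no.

reject H₀: no

n = 102; E_i = n·p_i = [21.47, 16.11, 26.84, 21.47, 16.11]
χ² = (17−21.47)²/21.47 + (21−16.11)²/16.11 + (19−26.84)²/26.84 + (25−21.47)²/21.47 + (20−16.11)²/16.11 = 6.2317
df = 4
p-value (upper-tail) = 0.18250
At α=0.01: p ≥ α → fail to reject H₀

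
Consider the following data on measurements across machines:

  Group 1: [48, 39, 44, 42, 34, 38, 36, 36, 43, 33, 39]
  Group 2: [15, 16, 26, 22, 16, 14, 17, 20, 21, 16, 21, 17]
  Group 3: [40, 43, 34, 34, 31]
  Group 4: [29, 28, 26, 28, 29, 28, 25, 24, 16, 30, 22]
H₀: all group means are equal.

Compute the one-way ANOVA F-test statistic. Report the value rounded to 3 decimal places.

Group means [39.27, 18.42, 36.40, 25.91], grand mean 28.718
SSB = Σnᵢ(x̄ᵢ−x̄)² = 2880.690; SSW = ΣΣ(x−x̄ᵢ)² = 613.208
MSB = 2880.690/3 = 960.2300; MSW = 613.208/35 = 17.5202
F = MSB/MSW = 54.8070
df = (3, 35)

test statistic = 54.807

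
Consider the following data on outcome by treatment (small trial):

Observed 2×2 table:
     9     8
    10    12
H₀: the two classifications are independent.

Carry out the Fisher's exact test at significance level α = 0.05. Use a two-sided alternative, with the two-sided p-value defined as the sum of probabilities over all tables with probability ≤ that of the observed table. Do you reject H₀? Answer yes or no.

Margins: r₁=17, r₂=22, c₁=19, c₂=20, n=39
p_obs = C(17,9)·C(22,10)/C(39,19); sum pmf over tables with pmf ≤ p_obs
p-value (two-sided) = 0.75119
At α=0.05: p ≥ α → fail to reject H₀

reject H₀: no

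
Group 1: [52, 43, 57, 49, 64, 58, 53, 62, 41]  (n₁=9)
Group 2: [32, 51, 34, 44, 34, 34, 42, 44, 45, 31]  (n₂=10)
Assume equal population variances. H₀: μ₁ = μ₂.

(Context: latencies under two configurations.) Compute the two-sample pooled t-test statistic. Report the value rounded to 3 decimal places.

test statistic = 4.155

x̄₁=53.222, s₁=7.934, n₁=9
x̄₂=39.100, s₂=6.887, n₂=10
s_p² = [8·7.934² + 9·6.887²]/17 = 54.7327
SE = √(s_p²·(1/9+1/10)) = 3.3992
t = (53.222−39.100)/3.3992 = 4.1546
df = 17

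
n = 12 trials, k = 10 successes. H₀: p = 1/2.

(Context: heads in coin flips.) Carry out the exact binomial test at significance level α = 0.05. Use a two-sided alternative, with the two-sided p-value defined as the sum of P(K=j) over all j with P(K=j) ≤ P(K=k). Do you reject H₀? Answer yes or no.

reject H₀: yes

Exact binomial: n=12, k=10, p₀=1/2=0.5000
P(X=j) = C(n,j)·p₀^j·(1−p₀)^(n−j); p = Σ P(X=j) over j with P(X=j) ≤ P(X=10)
p-value (two-sided) = 0.03857
At α=0.05: p < α → reject H₀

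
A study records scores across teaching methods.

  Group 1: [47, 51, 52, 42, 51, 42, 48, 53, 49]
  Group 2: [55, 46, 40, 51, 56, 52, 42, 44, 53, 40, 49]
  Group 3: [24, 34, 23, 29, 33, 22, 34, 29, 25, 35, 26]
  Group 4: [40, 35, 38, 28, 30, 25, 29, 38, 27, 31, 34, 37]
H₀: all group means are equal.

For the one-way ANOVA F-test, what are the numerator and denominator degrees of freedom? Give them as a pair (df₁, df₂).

k = 4 groups, N = 43 total
df = (k−1, N−k) = (4−1, 43−4) = (3, 39)

degrees of freedom = [3, 39]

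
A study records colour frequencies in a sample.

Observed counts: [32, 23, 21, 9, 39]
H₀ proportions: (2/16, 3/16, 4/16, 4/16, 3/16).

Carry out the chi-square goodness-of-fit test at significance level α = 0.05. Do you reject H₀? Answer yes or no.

reject H₀: yes

n = 124; E_i = n·p_i = [15.50, 23.25, 31.00, 31.00, 23.25]
χ² = (32−15.50)²/15.50 + (23−23.25)²/23.25 + (21−31.00)²/31.00 + (9−31.00)²/31.00 + (39−23.25)²/23.25 = 47.0753
df = 4
p-value (upper-tail) = 0.00000
At α=0.05: p < α → reject H₀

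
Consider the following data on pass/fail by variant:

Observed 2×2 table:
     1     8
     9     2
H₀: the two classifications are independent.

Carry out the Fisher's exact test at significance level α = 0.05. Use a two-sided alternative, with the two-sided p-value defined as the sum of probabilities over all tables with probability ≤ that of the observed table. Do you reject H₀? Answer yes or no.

Margins: r₁=9, r₂=11, c₁=10, c₂=10, n=20
p_obs = C(9,1)·C(11,9)/C(20,10); sum pmf over tables with pmf ≤ p_obs
p-value (two-sided) = 0.00548
At α=0.05: p < α → reject H₀

reject H₀: yes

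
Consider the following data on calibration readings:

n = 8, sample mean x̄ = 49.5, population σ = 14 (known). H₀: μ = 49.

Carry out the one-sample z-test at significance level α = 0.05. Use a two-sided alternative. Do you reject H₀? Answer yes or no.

reject H₀: no

SE = σ/√n = 14/√8 = 4.9497
z = (x̄−μ₀)/SE = (49.5−49)/4.9497 = 0.1010
p-value (two-sided) = 0.91954
At α=0.05: p ≥ α → fail to reject H₀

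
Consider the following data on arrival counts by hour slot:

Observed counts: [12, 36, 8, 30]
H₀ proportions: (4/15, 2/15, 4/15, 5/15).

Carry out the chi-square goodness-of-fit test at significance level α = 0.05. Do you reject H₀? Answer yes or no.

n = 86; E_i = n·p_i = [22.93, 11.47, 22.93, 28.67]
χ² = (12−22.93)²/22.93 + (36−11.47)²/11.47 + (8−22.93)²/22.93 + (30−28.67)²/28.67 = 67.4884
df = 3
p-value (upper-tail) = 0.00000
At α=0.05: p < α → reject H₀

reject H₀: yes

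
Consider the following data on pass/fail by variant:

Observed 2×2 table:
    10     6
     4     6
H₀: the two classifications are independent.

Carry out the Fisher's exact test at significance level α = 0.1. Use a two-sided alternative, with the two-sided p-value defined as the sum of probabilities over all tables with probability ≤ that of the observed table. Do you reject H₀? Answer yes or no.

reject H₀: no

Margins: r₁=16, r₂=10, c₁=14, c₂=12, n=26
p_obs = C(16,10)·C(10,4)/C(26,14); sum pmf over tables with pmf ≤ p_obs
p-value (two-sided) = 0.42164
At α=0.1: p ≥ α → fail to reject H₀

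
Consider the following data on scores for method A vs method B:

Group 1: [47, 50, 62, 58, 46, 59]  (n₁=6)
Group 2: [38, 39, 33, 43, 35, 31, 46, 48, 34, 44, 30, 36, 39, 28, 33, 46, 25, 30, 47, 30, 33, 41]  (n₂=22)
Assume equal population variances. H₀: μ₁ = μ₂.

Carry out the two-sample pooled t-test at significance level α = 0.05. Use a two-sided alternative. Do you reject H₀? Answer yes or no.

x̄₁=53.667, s₁=6.831, n₁=6
x̄₂=36.773, s₂=6.768, n₂=22
s_p² = [5·6.831² + 21·6.768²]/26 = 45.9691
SE = √(s_p²·(1/6+1/22)) = 3.1227
t = (53.667−36.773)/3.1227 = 5.4101
df = 26
p-value (two-sided) = 0.00001
At α=0.05: p < α → reject H₀

reject H₀: yes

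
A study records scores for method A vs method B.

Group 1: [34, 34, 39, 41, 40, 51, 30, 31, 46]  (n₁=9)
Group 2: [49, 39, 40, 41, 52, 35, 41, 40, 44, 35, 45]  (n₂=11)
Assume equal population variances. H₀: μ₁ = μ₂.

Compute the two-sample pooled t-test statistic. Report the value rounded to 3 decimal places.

x̄₁=38.444, s₁=6.984, n₁=9
x̄₂=41.909, s₂=5.281, n₂=11
s_p² = [8·6.984² + 10·5.281²]/18 = 37.1740
SE = √(s_p²·(1/9+1/11)) = 2.7404
t = (38.444−41.909)/2.7404 = -1.2643
df = 18

test statistic = -1.264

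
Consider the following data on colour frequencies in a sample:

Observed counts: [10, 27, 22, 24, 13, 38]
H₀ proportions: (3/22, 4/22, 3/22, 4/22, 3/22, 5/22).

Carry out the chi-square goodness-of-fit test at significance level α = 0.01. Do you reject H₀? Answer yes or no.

n = 134; E_i = n·p_i = [18.27, 24.36, 18.27, 24.36, 18.27, 30.45]
χ² = (10−18.27)²/18.27 + (27−24.36)²/24.36 + (22−18.27)²/18.27 + (24−24.36)²/24.36 + (13−18.27)²/18.27 + (38−30.45)²/30.45 = 8.1873
df = 5
p-value (upper-tail) = 0.14621
At α=0.01: p ≥ α → fail to reject H₀

reject H₀: no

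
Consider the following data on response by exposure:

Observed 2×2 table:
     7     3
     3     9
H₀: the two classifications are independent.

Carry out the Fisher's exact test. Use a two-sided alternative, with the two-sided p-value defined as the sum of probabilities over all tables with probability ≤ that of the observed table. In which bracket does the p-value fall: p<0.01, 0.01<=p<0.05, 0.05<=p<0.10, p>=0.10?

Margins: r₁=10, r₂=12, c₁=10, c₂=12, n=22
p_obs = C(10,7)·C(12,3)/C(22,10); sum pmf over tables with pmf ≤ p_obs
p-value (two-sided) = 0.08356
→ bracket: 0.05<=p<0.10

p-value bracket: 0.05<=p<0.10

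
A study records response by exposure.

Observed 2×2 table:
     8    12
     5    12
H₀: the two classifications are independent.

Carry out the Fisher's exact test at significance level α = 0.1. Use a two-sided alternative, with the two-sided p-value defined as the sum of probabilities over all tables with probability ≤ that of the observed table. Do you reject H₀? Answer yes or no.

Margins: r₁=20, r₂=17, c₁=13, c₂=24, n=37
p_obs = C(20,8)·C(17,5)/C(37,13); sum pmf over tables with pmf ≤ p_obs
p-value (two-sided) = 0.73070
At α=0.1: p ≥ α → fail to reject H₀

reject H₀: no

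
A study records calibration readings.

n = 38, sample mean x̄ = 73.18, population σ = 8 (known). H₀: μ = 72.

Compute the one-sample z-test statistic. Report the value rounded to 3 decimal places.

test statistic = 0.909

SE = σ/√n = 8/√38 = 1.2978
z = (x̄−μ₀)/SE = (73.18−72)/1.2978 = 0.9093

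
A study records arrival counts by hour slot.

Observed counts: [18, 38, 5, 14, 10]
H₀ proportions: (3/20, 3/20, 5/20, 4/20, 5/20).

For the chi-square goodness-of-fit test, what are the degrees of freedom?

degrees of freedom = 4

df = k − 1 = 5 − 1 = 4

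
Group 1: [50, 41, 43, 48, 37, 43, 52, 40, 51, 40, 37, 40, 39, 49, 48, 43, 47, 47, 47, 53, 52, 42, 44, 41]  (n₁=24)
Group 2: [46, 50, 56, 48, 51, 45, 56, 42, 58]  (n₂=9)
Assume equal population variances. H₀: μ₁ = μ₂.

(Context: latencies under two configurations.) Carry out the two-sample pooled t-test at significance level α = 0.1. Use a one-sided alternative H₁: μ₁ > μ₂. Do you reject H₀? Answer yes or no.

x̄₁=44.750, s₁=4.937, n₁=24
x̄₂=50.222, s₂=5.540, n₂=9
s_p² = [23·4.937² + 8·5.540²]/31 = 26.0018
SE = √(s_p²·(1/24+1/9)) = 1.9931
t = (44.750−50.222)/1.9931 = -2.7456
df = 31
p-value (one-sided, H₁ greater) = 0.99502
At α=0.1: p ≥ α → fail to reject H₀

reject H₀: no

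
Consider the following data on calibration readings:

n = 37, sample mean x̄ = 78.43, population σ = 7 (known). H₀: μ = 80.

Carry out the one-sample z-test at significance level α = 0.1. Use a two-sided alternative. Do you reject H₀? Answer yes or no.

reject H₀: no

SE = σ/√n = 7/√37 = 1.1508
z = (x̄−μ₀)/SE = (78.43−80)/1.1508 = -1.3643
p-value (two-sided) = 0.17248
At α=0.1: p ≥ α → fail to reject H₀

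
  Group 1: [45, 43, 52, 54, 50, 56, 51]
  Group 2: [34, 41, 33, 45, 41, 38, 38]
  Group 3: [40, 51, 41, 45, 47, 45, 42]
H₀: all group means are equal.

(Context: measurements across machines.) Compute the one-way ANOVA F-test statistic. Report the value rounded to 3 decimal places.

test statistic = 13.007

Group means [50.14, 38.57, 44.43], grand mean 44.381
SSB = Σnᵢ(x̄ᵢ−x̄)² = 468.667; SSW = ΣΣ(x−x̄ᵢ)² = 324.286
MSB = 468.667/2 = 234.3333; MSW = 324.286/18 = 18.0159
F = MSB/MSW = 13.0070
df = (2, 18)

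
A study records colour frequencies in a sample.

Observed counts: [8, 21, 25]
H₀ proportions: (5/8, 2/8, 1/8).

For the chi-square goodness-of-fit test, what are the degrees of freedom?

degrees of freedom = 2

df = k − 1 = 3 − 1 = 2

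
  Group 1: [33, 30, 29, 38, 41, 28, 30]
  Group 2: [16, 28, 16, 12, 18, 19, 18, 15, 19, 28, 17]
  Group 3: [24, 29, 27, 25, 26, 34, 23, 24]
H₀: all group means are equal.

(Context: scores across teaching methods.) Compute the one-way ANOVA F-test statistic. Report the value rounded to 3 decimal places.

test statistic = 20.449

Group means [32.71, 18.73, 26.50], grand mean 24.885
SSB = Σnᵢ(x̄ᵢ−x̄)² = 867.043; SSW = ΣΣ(x−x̄ᵢ)² = 487.610
MSB = 867.043/2 = 433.5217; MSW = 487.610/23 = 21.2005
F = MSB/MSW = 20.4487
df = (2, 23)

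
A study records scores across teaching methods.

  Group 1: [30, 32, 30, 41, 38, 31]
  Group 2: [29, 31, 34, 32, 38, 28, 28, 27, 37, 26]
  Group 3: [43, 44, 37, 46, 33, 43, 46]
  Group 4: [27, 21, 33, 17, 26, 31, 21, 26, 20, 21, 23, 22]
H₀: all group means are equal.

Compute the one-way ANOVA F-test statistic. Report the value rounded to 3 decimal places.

Group means [33.67, 31.00, 41.71, 24.00], grand mean 31.200
SSB = Σnᵢ(x̄ᵢ−x̄)² = 1432.838; SSW = ΣΣ(x−x̄ᵢ)² = 654.762
MSB = 1432.838/3 = 477.6127; MSW = 654.762/31 = 21.1214
F = MSB/MSW = 22.6128
df = (3, 31)

test statistic = 22.613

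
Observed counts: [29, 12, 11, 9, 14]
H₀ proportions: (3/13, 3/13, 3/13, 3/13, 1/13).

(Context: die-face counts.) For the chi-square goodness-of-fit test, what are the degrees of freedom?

degrees of freedom = 4

df = k − 1 = 5 − 1 = 4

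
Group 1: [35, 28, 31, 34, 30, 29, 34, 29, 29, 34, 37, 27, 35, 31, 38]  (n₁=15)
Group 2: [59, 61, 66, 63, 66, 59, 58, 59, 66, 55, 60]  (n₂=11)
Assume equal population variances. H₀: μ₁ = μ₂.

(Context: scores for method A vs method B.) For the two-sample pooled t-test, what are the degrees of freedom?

degrees of freedom = 24

df = n₁ + n₂ − 2 = 15 + 11 − 2 = 24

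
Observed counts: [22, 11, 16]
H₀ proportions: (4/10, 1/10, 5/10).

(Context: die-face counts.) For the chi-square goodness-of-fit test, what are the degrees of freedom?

df = k − 1 = 3 − 1 = 2

degrees of freedom = 2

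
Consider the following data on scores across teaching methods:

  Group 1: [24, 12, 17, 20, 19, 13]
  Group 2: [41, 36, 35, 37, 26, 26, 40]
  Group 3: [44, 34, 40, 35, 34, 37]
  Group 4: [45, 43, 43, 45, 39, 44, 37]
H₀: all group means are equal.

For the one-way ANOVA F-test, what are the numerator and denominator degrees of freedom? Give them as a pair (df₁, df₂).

degrees of freedom = [3, 22]

k = 4 groups, N = 26 total
df = (k−1, N−k) = (4−1, 26−4) = (3, 22)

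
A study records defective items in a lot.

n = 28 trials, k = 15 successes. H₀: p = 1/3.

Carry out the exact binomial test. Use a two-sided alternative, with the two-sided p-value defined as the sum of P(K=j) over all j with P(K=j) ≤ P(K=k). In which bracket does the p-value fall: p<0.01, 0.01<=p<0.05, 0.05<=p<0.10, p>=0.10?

p-value bracket: 0.01<=p<0.05

Exact binomial: n=28, k=15, p₀=1/3=0.3333
P(X=j) = C(n,j)·p₀^j·(1−p₀)^(n−j); p = Σ P(X=j) over j with P(X=j) ≤ P(X=15)
p-value (two-sided) = 0.02765
→ bracket: 0.01<=p<0.05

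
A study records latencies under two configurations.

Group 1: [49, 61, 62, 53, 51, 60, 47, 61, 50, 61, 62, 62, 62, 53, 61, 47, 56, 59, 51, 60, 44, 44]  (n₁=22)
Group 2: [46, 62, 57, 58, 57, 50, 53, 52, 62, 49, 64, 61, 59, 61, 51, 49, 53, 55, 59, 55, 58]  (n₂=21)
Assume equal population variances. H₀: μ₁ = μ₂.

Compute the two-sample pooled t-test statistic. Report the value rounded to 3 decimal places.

x̄₁=55.273, s₁=6.460, n₁=22
x̄₂=55.762, s₂=5.039, n₂=21
s_p² = [21·6.460² + 20·5.039²]/41 = 33.7603
SE = √(s_p²·(1/22+1/21)) = 1.7726
t = (55.273−55.762)/1.7726 = -0.2760
df = 41

test statistic = -0.276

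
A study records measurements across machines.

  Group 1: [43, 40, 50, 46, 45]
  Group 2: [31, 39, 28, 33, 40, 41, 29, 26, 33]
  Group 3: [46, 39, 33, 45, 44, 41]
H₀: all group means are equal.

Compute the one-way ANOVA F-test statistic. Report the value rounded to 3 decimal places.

Group means [44.80, 33.33, 41.33], grand mean 38.600
SSB = Σnᵢ(x̄ᵢ−x̄)² = 486.667; SSW = ΣΣ(x−x̄ᵢ)² = 414.133
MSB = 486.667/2 = 243.3333; MSW = 414.133/17 = 24.3608
F = MSB/MSW = 9.9887
df = (2, 17)

test statistic = 9.989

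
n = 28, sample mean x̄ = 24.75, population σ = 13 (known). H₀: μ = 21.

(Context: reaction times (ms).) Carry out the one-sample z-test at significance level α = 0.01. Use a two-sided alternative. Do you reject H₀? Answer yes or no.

reject H₀: no

SE = σ/√n = 13/√28 = 2.4568
z = (x̄−μ₀)/SE = (24.75−21)/2.4568 = 1.5264
p-value (two-sided) = 0.12691
At α=0.01: p ≥ α → fail to reject H₀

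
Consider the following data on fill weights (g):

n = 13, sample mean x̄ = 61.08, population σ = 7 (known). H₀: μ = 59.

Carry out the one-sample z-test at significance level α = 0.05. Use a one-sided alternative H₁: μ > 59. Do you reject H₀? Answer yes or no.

reject H₀: no

SE = σ/√n = 7/√13 = 1.9415
z = (x̄−μ₀)/SE = (61.08−59)/1.9415 = 1.0714
p-value (one-sided, H₁ greater) = 0.14200
At α=0.05: p ≥ α → fail to reject H₀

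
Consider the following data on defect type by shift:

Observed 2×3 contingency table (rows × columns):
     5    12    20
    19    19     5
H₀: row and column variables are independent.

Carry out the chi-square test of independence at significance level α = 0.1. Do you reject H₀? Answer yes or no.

reject H₀: yes

Row totals [37, 43], col totals [24, 31, 25], n=80
χ² = (5−11.10)²/11.10 + (12−14.34)²/14.34 + (20−11.56)²/11.56 + (19−12.90)²/12.90 + (19−16.66)²/16.66 + (5−13.44)²/13.44 = 18.4008
df = 2
p-value (upper-tail) = 0.00010
At α=0.1: p < α → reject H₀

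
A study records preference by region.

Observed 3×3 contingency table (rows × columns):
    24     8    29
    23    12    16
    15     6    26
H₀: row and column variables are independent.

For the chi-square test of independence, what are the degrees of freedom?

df = (r−1)(c−1) = (3−1)·(3−1) = 4

degrees of freedom = 4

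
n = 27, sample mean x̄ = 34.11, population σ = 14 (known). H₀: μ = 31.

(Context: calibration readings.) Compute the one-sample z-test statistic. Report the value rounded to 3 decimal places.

test statistic = 1.154

SE = σ/√n = 14/√27 = 2.6943
z = (x̄−μ₀)/SE = (34.11−31)/2.6943 = 1.1543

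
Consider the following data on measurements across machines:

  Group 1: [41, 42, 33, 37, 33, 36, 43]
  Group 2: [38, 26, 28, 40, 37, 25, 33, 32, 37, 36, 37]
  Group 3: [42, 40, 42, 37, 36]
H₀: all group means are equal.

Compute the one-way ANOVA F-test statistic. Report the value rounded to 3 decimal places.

Group means [37.86, 33.55, 39.40], grand mean 36.130
SSB = Σnᵢ(x̄ᵢ−x̄)² = 147.824; SSW = ΣΣ(x−x̄ᵢ)² = 402.784
MSB = 147.824/2 = 73.9121; MSW = 402.784/20 = 20.1392
F = MSB/MSW = 3.6701
df = (2, 20)

test statistic = 3.670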